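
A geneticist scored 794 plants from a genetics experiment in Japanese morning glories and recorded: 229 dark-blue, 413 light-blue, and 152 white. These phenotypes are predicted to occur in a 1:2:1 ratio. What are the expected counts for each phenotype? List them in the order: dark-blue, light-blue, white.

198.5, 397, 198.5

The 1:2:1 ratio has 4 parts, so with N = 794 the expected counts are:
  dark-blue: 794 × 1/4 = 198.5
  light-blue: 794 × 2/4 = 397
  white: 794 × 1/4 = 198.5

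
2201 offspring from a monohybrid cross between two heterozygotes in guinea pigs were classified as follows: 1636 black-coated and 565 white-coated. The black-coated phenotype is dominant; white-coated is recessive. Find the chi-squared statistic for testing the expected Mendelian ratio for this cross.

0.527

For a monohybrid cross between heterozygotes with complete dominance, the expected phenotypic ratio is 3:1.
Expected counts for N = 2201 under a 3:1 ratio (total parts = 4):
  black-coated: 2201 × 3/4 = 1650.75
  white-coated: 2201 × 1/4 = 550.25
χ² = Σ (O − E)² / E
  black-coated: (1636 − 1650.75)² / 1650.75 = 0.1318
  white-coated: (565 − 550.25)² / 550.25 = 0.3954
χ² = 0.1318 + 0.3954 = 0.5272 ≈ 0.527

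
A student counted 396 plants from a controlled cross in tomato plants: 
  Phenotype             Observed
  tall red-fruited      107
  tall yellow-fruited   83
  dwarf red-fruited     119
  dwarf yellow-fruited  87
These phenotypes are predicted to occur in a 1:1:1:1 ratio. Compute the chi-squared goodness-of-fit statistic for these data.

8.727

The 1:1:1:1 ratio has 4 parts, so with N = 396 the expected counts are:
  tall red-fruited: 396 × 1/4 = 99
  tall yellow-fruited: 396 × 1/4 = 99
  dwarf red-fruited: 396 × 1/4 = 99
  dwarf yellow-fruited: 396 × 1/4 = 99
χ² = Σ (O − E)² / E
  tall red-fruited: (107 − 99)² / 99 = 0.6465
  tall yellow-fruited: (83 − 99)² / 99 = 2.5859
  dwarf red-fruited: (119 − 99)² / 99 = 4.0404
  dwarf yellow-fruited: (87 − 99)² / 99 = 1.4545
χ² = 0.6465 + 2.5859 + 4.0404 + 1.4545 = 8.7273 ≈ 8.727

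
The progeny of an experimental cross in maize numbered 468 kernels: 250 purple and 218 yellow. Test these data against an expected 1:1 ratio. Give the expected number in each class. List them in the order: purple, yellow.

234, 234

Under the 1:1 hypothesis (Σ ratio = 2, N = 468):
  purple: 468 × 1/2 = 234
  yellow: 468 × 1/2 = 234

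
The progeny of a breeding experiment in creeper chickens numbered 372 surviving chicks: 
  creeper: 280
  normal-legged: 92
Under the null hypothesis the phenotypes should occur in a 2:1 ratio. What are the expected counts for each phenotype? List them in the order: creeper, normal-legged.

Under the 2:1 hypothesis (Σ ratio = 3, N = 372):
  creeper: 372 × 2/3 = 248
  normal-legged: 372 × 1/3 = 124

248, 124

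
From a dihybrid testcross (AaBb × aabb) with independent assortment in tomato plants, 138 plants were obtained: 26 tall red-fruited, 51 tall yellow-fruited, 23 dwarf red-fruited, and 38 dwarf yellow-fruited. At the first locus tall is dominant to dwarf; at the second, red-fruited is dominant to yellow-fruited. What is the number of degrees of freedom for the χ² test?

A dihybrid testcross with independent assortment gives a 1:1:1:1 ratio.
A goodness-of-fit test with 4 phenotype classes has df = 4 − 1 = 3.

3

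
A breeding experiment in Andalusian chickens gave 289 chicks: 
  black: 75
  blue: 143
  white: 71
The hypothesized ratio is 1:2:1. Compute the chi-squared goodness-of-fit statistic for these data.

Expected counts for N = 289 under a 1:2:1 ratio (total parts = 4):
  black: 289 × 1/4 = 72.25
  blue: 289 × 2/4 = 144.5
  white: 289 × 1/4 = 72.25
χ² = Σ (O − E)² / E
  black: (75 − 72.25)² / 72.25 = 0.1047
  blue: (143 − 144.5)² / 144.5 = 0.0156
  white: (71 − 72.25)² / 72.25 = 0.0216
χ² = 0.1047 + 0.0156 + 0.0216 = 0.1419 ≈ 0.142

0.142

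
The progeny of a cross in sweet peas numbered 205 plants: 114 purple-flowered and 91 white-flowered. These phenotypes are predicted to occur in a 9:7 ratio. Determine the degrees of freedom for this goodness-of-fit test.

A goodness-of-fit test with 2 phenotype classes has df = 2 − 1 = 1.

1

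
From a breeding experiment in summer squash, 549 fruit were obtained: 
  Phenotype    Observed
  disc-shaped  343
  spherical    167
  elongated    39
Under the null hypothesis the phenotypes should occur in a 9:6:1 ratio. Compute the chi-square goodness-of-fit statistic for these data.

Under the 9:6:1 hypothesis (Σ ratio = 16, N = 549):
  disc-shaped: 549 × 9/16 = 308.8125
  spherical: 549 × 6/16 = 205.875
  elongated: 549 × 1/16 = 34.3125
χ² = Σ (O − E)² / E
  disc-shaped: (343 − 308.8125)² / 308.8125 = 3.7848
  spherical: (167 − 205.875)² / 205.875 = 7.3407
  elongated: (39 − 34.3125)² / 34.3125 = 0.6404
χ² = 3.7848 + 7.3407 + 0.6404 = 11.7659 ≈ 11.766

11.766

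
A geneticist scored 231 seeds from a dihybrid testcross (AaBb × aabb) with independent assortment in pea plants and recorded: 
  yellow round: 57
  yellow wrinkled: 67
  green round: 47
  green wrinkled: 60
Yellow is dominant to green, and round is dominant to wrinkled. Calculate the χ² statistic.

A dihybrid testcross with independent assortment gives a 1:1:1:1 ratio.
The 1:1:1:1 ratio has 4 parts, so with N = 231 the expected counts are:
  yellow round: 231 × 1/4 = 57.75
  yellow wrinkled: 231 × 1/4 = 57.75
  green round: 231 × 1/4 = 57.75
  green wrinkled: 231 × 1/4 = 57.75
χ² = Σ (O − E)² / E
  yellow round: (57 − 57.75)² / 57.75 = 0.0097
  yellow wrinkled: (67 − 57.75)² / 57.75 = 1.4816
  green round: (47 − 57.75)² / 57.75 = 2.0011
  green wrinkled: (60 − 57.75)² / 57.75 = 0.0877
χ² = 0.0097 + 1.4816 + 2.0011 + 0.0877 = 3.5801 ≈ 3.580

3.580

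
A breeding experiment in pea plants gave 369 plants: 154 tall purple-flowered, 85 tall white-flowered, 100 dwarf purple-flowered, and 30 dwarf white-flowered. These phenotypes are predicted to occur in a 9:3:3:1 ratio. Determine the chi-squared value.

33.245

Total ratio parts = 16. Expected numbers out of 369:
  tall purple-flowered: 369 × 9/16 = 207.5625
  tall white-flowered: 369 × 3/16 = 69.1875
  dwarf purple-flowered: 369 × 3/16 = 69.1875
  dwarf white-flowered: 369 × 1/16 = 23.0625
χ² = Σ (O − E)² / E
  tall purple-flowered: (154 − 207.5625)² / 207.5625 = 13.8221
  tall white-flowered: (85 − 69.1875)² / 69.1875 = 3.6139
  dwarf purple-flowered: (100 − 69.1875)² / 69.1875 = 13.7223
  dwarf white-flowered: (30 − 23.0625)² / 23.0625 = 2.0869
χ² = 13.8221 + 3.6139 + 13.7223 + 2.0869 = 33.2452 ≈ 33.245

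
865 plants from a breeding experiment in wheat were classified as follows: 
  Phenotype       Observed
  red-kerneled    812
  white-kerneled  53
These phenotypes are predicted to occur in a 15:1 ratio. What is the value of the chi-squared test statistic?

Under the 15:1 hypothesis (Σ ratio = 16, N = 865):
  red-kerneled: 865 × 15/16 = 810.9375
  white-kerneled: 865 × 1/16 = 54.0625
χ² = Σ (O − E)² / E
  red-kerneled: (812 − 810.9375)² / 810.9375 = 0.0014
  white-kerneled: (53 − 54.0625)² / 54.0625 = 0.0209
χ² = 0.0014 + 0.0209 = 0.0223 ≈ 0.022

0.022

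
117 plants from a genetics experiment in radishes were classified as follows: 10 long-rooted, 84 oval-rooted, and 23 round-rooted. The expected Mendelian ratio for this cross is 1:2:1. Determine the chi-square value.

Expected counts for N = 117 under a 1:2:1 ratio (total parts = 4):
  long-rooted: 117 × 1/4 = 29.25
  oval-rooted: 117 × 2/4 = 58.5
  round-rooted: 117 × 1/4 = 29.25
χ² = Σ (O − E)² / E
  long-rooted: (10 − 29.25)² / 29.25 = 12.6688
  oval-rooted: (84 − 58.5)² / 58.5 = 11.1154
  round-rooted: (23 − 29.25)² / 29.25 = 1.3355
χ² = 12.6688 + 11.1154 + 1.3355 = 25.1197 ≈ 25.120

25.120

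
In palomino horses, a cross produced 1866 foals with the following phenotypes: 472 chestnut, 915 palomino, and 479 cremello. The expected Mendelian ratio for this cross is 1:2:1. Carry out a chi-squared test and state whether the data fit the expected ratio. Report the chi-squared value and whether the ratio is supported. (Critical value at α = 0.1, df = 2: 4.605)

The 1:2:1 ratio has 4 parts, so with N = 1866 the expected counts are:
  chestnut: 1866 × 1/4 = 466.5
  palomino: 1866 × 2/4 = 933
  cremello: 1866 × 1/4 = 466.5
χ² = Σ (O − E)² / E
  chestnut: (472 − 466.5)² / 466.5 = 0.0648
  palomino: (915 − 933)² / 933 = 0.3473
  cremello: (479 − 466.5)² / 466.5 = 0.3349
χ² = 0.0648 + 0.3473 + 0.3349 = 0.747
Degrees of freedom = 3 − 1 = 2; critical value at α = 0.1 is 4.605.
Since 0.747 < 4.605, we fail to reject the null hypothesis — the data are consistent with the 1:2:1 ratio.

0.747; consistent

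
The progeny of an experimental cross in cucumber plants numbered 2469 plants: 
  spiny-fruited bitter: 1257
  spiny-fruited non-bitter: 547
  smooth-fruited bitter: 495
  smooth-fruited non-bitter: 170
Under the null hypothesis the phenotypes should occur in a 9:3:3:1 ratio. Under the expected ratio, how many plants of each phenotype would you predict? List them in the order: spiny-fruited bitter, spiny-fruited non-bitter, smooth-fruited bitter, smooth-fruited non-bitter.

Under the 9:3:3:1 hypothesis (Σ ratio = 16, N = 2469):
  spiny-fruited bitter: 2469 × 9/16 = 1388.8125
  spiny-fruited non-bitter: 2469 × 3/16 = 462.9375
  smooth-fruited bitter: 2469 × 3/16 = 462.9375
  smooth-fruited non-bitter: 2469 × 1/16 = 154.3125

1388.8125, 462.9375, 462.9375, 154.3125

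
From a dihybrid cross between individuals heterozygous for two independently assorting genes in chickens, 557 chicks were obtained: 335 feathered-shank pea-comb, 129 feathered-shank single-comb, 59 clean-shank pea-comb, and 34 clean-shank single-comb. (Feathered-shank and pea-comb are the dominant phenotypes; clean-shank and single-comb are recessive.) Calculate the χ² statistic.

A dihybrid F₂ with independent assortment and complete dominance at both loci gives a 9:3:3:1 phenotypic ratio.
The 9:3:3:1 ratio has 16 parts, so with N = 557 the expected counts are:
  feathered-shank pea-comb: 557 × 9/16 = 313.3125
  feathered-shank single-comb: 557 × 3/16 = 104.4375
  clean-shank pea-comb: 557 × 3/16 = 104.4375
  clean-shank single-comb: 557 × 1/16 = 34.8125
χ² = Σ (O − E)² / E
  feathered-shank pea-comb: (335 − 313.3125)² / 313.3125 = 1.5012
  feathered-shank single-comb: (129 − 104.4375)² / 104.4375 = 5.7768
  clean-shank pea-comb: (59 − 104.4375)² / 104.4375 = 19.7684
  clean-shank single-comb: (34 − 34.8125)² / 34.8125 = 0.0190
χ² = 1.5012 + 5.7768 + 19.7684 + 0.0190 = 27.0654 ≈ 27.065

27.065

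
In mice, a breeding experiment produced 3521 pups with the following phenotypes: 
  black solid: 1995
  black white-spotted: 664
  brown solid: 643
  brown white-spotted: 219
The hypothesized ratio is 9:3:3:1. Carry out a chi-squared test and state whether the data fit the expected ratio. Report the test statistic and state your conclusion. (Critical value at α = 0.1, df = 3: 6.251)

0.580; consistent

Expected counts for N = 3521 under a 9:3:3:1 ratio (total parts = 16):
  black solid: 3521 × 9/16 = 1980.5625
  black white-spotted: 3521 × 3/16 = 660.1875
  brown solid: 3521 × 3/16 = 660.1875
  brown white-spotted: 3521 × 1/16 = 220.0625
χ² = Σ (O − E)² / E
  black solid: (1995 − 1980.5625)² / 1980.5625 = 0.1052
  black white-spotted: (664 − 660.1875)² / 660.1875 = 0.0220
  brown solid: (643 − 660.1875)² / 660.1875 = 0.4475
  brown white-spotted: (219 − 220.0625)² / 220.0625 = 0.0051
χ² = 0.1052 + 0.0220 + 0.4475 + 0.0051 = 0.5798 ≈ 0.580
Degrees of freedom = 4 − 1 = 3; critical value at α = 0.1 is 6.251.
Since 0.580 < 6.251, we fail to reject the null hypothesis — the data are consistent with the 9:3:3:1 ratio.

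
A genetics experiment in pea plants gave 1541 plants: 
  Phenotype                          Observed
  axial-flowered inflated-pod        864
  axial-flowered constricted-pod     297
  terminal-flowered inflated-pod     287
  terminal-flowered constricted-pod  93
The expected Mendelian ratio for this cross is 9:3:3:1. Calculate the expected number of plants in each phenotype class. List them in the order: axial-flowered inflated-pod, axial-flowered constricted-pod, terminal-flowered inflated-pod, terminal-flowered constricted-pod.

Under the 9:3:3:1 hypothesis (Σ ratio = 16, N = 1541):
  axial-flowered inflated-pod: 1541 × 9/16 = 866.8125
  axial-flowered constricted-pod: 1541 × 3/16 = 288.9375
  terminal-flowered inflated-pod: 1541 × 3/16 = 288.9375
  terminal-flowered constricted-pod: 1541 × 1/16 = 96.3125

866.8125, 288.9375, 288.9375, 96.3125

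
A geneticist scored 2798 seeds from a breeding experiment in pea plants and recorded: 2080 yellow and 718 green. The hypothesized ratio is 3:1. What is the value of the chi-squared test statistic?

Under the 3:1 hypothesis (Σ ratio = 4, N = 2798):
  yellow: 2798 × 3/4 = 2098.5
  green: 2798 × 1/4 = 699.5
χ² = Σ (O − E)² / E
  yellow: (2080 − 2098.5)² / 2098.5 = 0.1631
  green: (718 − 699.5)² / 699.5 = 0.4893
χ² = 0.1631 + 0.4893 = 0.6524 ≈ 0.652

0.652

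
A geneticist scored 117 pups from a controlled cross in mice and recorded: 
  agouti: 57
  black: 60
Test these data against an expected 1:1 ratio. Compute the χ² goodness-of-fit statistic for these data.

Total ratio parts = 2. Expected numbers out of 117:
  agouti: 117 × 1/2 = 58.5
  black: 117 × 1/2 = 58.5
χ² = Σ (O − E)² / E
  agouti: (57 − 58.5)² / 58.5 = 0.0385
  black: (60 − 58.5)² / 58.5 = 0.0385
χ² = 0.0385 + 0.0385 = 0.077

0.077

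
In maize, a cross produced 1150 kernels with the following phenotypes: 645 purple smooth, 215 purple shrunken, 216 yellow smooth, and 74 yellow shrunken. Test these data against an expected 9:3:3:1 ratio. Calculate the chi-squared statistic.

0.071

Total ratio parts = 16. Expected numbers out of 1150:
  purple smooth: 1150 × 9/16 = 646.875
  purple shrunken: 1150 × 3/16 = 215.625
  yellow smooth: 1150 × 3/16 = 215.625
  yellow shrunken: 1150 × 1/16 = 71.875
χ² = Σ (O − E)² / E
  purple smooth: (645 − 646.875)² / 646.875 = 0.0054
  purple shrunken: (215 − 215.625)² / 215.625 = 0.0018
  yellow smooth: (216 − 215.625)² / 215.625 = 0.0007
  yellow shrunken: (74 − 71.875)² / 71.875 = 0.0628
χ² = 0.0054 + 0.0018 + 0.0007 + 0.0628 = 0.0707 ≈ 0.071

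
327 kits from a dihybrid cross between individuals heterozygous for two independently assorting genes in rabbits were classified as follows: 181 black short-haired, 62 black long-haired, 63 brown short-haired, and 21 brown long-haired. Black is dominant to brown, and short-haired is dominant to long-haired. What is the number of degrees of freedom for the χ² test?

A dihybrid F₂ with independent assortment and complete dominance at both loci gives a 9:3:3:1 phenotypic ratio.
A goodness-of-fit test with 4 phenotype classes has df = 4 − 1 = 3.

3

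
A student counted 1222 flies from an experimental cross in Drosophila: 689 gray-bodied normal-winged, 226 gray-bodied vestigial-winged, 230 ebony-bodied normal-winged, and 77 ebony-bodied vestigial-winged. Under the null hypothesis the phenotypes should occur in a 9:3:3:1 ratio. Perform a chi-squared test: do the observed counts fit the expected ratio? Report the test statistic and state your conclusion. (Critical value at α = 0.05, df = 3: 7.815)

Expected counts for N = 1222 under a 9:3:3:1 ratio (total parts = 16):
  gray-bodied normal-winged: 1222 × 9/16 = 687.375
  gray-bodied vestigial-winged: 1222 × 3/16 = 229.125
  ebony-bodied normal-winged: 1222 × 3/16 = 229.125
  ebony-bodied vestigial-winged: 1222 × 1/16 = 76.375
χ² = Σ (O − E)² / E
  gray-bodied normal-winged: (689 − 687.375)² / 687.375 = 0.0038
  gray-bodied vestigial-winged: (226 − 229.125)² / 229.125 = 0.0426
  ebony-bodied normal-winged: (230 − 229.125)² / 229.125 = 0.0033
  ebony-bodied vestigial-winged: (77 − 76.375)² / 76.375 = 0.0051
χ² = 0.0038 + 0.0426 + 0.0033 + 0.0051 = 0.0548 ≈ 0.055
Degrees of freedom = 4 − 1 = 3; critical value at α = 0.05 is 7.815.
Since 0.055 < 7.815, we fail to reject the null hypothesis — the data are consistent with the 9:3:3:1 ratio.

0.055; consistent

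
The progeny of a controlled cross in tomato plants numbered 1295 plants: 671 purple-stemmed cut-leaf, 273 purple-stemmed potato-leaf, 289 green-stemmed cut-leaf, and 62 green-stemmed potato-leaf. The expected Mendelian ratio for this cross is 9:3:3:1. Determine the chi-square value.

21.499

Total ratio parts = 16. Expected numbers out of 1295:
  purple-stemmed cut-leaf: 1295 × 9/16 = 728.4375
  purple-stemmed potato-leaf: 1295 × 3/16 = 242.8125
  green-stemmed cut-leaf: 1295 × 3/16 = 242.8125
  green-stemmed potato-leaf: 1295 × 1/16 = 80.9375
χ² = Σ (O − E)² / E
  purple-stemmed cut-leaf: (671 − 728.4375)² / 728.4375 = 4.5290
  purple-stemmed potato-leaf: (273 − 242.8125)² / 242.8125 = 3.7530
  green-stemmed cut-leaf: (289 − 242.8125)² / 242.8125 = 8.7857
  green-stemmed potato-leaf: (62 − 80.9375)² / 80.9375 = 4.4309
χ² = 4.5290 + 3.7530 + 8.7857 + 4.4309 = 21.4986 ≈ 21.499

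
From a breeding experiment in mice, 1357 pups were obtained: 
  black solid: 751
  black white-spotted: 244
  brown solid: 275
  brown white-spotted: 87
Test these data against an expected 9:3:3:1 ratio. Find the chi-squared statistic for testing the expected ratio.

Total ratio parts = 16. Expected numbers out of 1357:
  black solid: 1357 × 9/16 = 763.3125
  black white-spotted: 1357 × 3/16 = 254.4375
  brown solid: 1357 × 3/16 = 254.4375
  brown white-spotted: 1357 × 1/16 = 84.8125
χ² = Σ (O − E)² / E
  black solid: (751 − 763.3125)² / 763.3125 = 0.1986
  black white-spotted: (244 − 254.4375)² / 254.4375 = 0.4282
  brown solid: (275 − 254.4375)² / 254.4375 = 1.6618
  brown white-spotted: (87 − 84.8125)² / 84.8125 = 0.0564
χ² = 0.1986 + 0.4282 + 1.6618 + 0.0564 = 2.345

2.345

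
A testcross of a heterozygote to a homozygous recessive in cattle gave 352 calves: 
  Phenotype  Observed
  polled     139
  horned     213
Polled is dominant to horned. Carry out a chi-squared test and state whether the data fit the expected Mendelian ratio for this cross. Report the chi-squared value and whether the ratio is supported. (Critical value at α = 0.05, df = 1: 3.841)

A testcross of a heterozygote (Aa × aa) gives a 1:1 phenotypic ratio.
Under the 1:1 hypothesis (Σ ratio = 2, N = 352):
  polled: 352 × 1/2 = 176
  horned: 352 × 1/2 = 176
χ² = Σ (O − E)² / E
  polled: (139 − 176)² / 176 = 7.7784
  horned: (213 − 176)² / 176 = 7.7784
χ² = 7.7784 + 7.7784 = 15.5568 ≈ 15.557
Degrees of freedom = 2 − 1 = 1; critical value at α = 0.05 is 3.841.
Since 15.557 > 3.841, we reject the null hypothesis — the data do not fit the 1:1 ratio.

15.557; not consistent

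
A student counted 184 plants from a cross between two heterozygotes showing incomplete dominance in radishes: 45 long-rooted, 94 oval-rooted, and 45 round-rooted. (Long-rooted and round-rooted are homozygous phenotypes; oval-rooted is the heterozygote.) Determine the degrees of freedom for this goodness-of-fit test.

With incomplete dominance, a heterozygote × heterozygote cross gives a 1:2:1 phenotypic ratio.
A goodness-of-fit test with 3 phenotype classes has df = 3 − 1 = 2.

2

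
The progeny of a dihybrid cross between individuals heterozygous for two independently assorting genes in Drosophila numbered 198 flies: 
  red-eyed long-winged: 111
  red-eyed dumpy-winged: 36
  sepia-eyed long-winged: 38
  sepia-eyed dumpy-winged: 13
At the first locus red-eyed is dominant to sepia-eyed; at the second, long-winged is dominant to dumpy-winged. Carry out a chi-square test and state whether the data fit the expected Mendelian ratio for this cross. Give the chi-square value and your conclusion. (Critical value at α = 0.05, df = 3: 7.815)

0.088; consistent

A dihybrid F₂ with independent assortment and complete dominance at both loci gives a 9:3:3:1 phenotypic ratio.
Expected counts for N = 198 under a 9:3:3:1 ratio (total parts = 16):
  red-eyed long-winged: 198 × 9/16 = 111.375
  red-eyed dumpy-winged: 198 × 3/16 = 37.125
  sepia-eyed long-winged: 198 × 3/16 = 37.125
  sepia-eyed dumpy-winged: 198 × 1/16 = 12.375
χ² = Σ (O − E)² / E
  red-eyed long-winged: (111 − 111.375)² / 111.375 = 0.0013
  red-eyed dumpy-winged: (36 − 37.125)² / 37.125 = 0.0341
  sepia-eyed long-winged: (38 − 37.125)² / 37.125 = 0.0206
  sepia-eyed dumpy-winged: (13 − 12.375)² / 12.375 = 0.0316
χ² = 0.0013 + 0.0341 + 0.0206 + 0.0316 = 0.0876 ≈ 0.088
Degrees of freedom = 4 − 1 = 3; critical value at α = 0.05 is 7.815.
Since 0.088 < 7.815, we fail to reject the null hypothesis — the data are consistent with the 9:3:3:1 ratio.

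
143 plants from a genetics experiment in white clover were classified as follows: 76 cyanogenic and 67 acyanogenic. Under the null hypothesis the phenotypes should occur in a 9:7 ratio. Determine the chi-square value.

0.560

Total ratio parts = 16. Expected numbers out of 143:
  cyanogenic: 143 × 9/16 = 80.4375
  acyanogenic: 143 × 7/16 = 62.5625
χ² = Σ (O − E)² / E
  cyanogenic: (76 − 80.4375)² / 80.4375 = 0.2448
  acyanogenic: (67 − 62.5625)² / 62.5625 = 0.3147
χ² = 0.2448 + 0.3147 = 0.5595 ≈ 0.560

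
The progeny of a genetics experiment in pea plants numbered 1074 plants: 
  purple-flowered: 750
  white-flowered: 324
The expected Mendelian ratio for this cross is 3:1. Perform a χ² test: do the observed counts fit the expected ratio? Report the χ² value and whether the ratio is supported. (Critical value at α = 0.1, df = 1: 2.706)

Under the 3:1 hypothesis (Σ ratio = 4, N = 1074):
  purple-flowered: 1074 × 3/4 = 805.5
  white-flowered: 1074 × 1/4 = 268.5
χ² = Σ (O − E)² / E
  purple-flowered: (750 − 805.5)² / 805.5 = 3.8240
  white-flowered: (324 − 268.5)² / 268.5 = 11.4721
χ² = 3.8240 + 11.4721 = 15.2961 ≈ 15.296
Degrees of freedom = 2 − 1 = 1; critical value at α = 0.1 is 2.706.
Since 15.296 > 2.706, we reject the null hypothesis — the data do not fit the 3:1 ratio.

15.296; not consistent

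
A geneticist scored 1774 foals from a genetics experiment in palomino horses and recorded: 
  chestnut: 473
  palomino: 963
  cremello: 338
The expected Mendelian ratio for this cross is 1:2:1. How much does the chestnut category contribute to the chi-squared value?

1.962

The 1:2:1 ratio has 4 parts, so with N = 1774 the expected counts are:
  chestnut: 1774 × 1/4 = 443.5
  palomino: 1774 × 2/4 = 887
  cremello: 1774 × 1/4 = 443.5
Contribution of chestnut: (473 − 443.5)² / 443.5 = 1.9622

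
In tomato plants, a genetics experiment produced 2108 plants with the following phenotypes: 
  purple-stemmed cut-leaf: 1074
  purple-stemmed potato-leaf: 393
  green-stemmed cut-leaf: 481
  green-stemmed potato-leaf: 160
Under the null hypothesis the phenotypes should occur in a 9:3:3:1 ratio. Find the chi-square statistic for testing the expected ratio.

35.206

The 9:3:3:1 ratio has 16 parts, so with N = 2108 the expected counts are:
  purple-stemmed cut-leaf: 2108 × 9/16 = 1185.75
  purple-stemmed potato-leaf: 2108 × 3/16 = 395.25
  green-stemmed cut-leaf: 2108 × 3/16 = 395.25
  green-stemmed potato-leaf: 2108 × 1/16 = 131.75
χ² = Σ (O − E)² / E
  purple-stemmed cut-leaf: (1074 − 1185.75)² / 1185.75 = 10.5318
  purple-stemmed potato-leaf: (393 − 395.25)² / 395.25 = 0.0128
  green-stemmed cut-leaf: (481 − 395.25)² / 395.25 = 18.6036
  green-stemmed potato-leaf: (160 − 131.75)² / 131.75 = 6.0574
χ² = 10.5318 + 0.0128 + 18.6036 + 6.0574 = 35.2056 ≈ 35.206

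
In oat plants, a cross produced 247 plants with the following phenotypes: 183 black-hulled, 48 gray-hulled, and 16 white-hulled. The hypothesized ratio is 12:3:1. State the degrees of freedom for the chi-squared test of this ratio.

2

A goodness-of-fit test with 3 phenotype classes has df = 3 − 1 = 2.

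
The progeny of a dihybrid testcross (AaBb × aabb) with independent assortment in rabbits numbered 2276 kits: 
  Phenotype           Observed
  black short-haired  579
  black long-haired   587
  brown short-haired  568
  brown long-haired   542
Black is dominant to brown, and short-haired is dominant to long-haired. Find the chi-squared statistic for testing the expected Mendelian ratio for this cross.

A dihybrid testcross with independent assortment gives a 1:1:1:1 ratio.
Under the 1:1:1:1 hypothesis (Σ ratio = 4, N = 2276):
  black short-haired: 2276 × 1/4 = 569
  black long-haired: 2276 × 1/4 = 569
  brown short-haired: 2276 × 1/4 = 569
  brown long-haired: 2276 × 1/4 = 569
χ² = Σ (O − E)² / E
  black short-haired: (579 − 569)² / 569 = 0.1757
  black long-haired: (587 − 569)² / 569 = 0.5694
  brown short-haired: (568 − 569)² / 569 = 0.0018
  brown long-haired: (542 − 569)² / 569 = 1.2812
χ² = 0.1757 + 0.5694 + 0.0018 + 1.2812 = 2.0281 ≈ 2.028

2.028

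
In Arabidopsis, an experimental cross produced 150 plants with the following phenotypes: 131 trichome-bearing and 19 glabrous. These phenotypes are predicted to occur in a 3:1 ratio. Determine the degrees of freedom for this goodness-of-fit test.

A goodness-of-fit test with 2 phenotype classes has df = 2 − 1 = 1.

1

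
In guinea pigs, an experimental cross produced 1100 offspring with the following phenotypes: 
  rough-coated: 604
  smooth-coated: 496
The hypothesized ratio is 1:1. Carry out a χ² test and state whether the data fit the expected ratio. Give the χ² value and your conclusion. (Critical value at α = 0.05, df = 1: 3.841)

10.604; not consistent

Under the 1:1 hypothesis (Σ ratio = 2, N = 1100):
  rough-coated: 1100 × 1/2 = 550
  smooth-coated: 1100 × 1/2 = 550
χ² = Σ (O − E)² / E
  rough-coated: (604 − 550)² / 550 = 5.3018
  smooth-coated: (496 − 550)² / 550 = 5.3018
χ² = 5.3018 + 5.3018 = 10.6036 ≈ 10.604
Degrees of freedom = 2 − 1 = 1; critical value at α = 0.05 is 3.841.
Since 10.604 > 3.841, we reject the null hypothesis — the data do not fit the 1:1 ratio.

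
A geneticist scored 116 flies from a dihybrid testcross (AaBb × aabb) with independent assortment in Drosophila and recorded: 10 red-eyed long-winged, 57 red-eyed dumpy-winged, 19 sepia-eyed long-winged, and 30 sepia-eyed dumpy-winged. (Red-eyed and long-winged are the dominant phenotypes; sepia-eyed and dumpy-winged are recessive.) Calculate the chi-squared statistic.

A dihybrid testcross with independent assortment gives a 1:1:1:1 ratio.
Total ratio parts = 4. Expected numbers out of 116:
  red-eyed long-winged: 116 × 1/4 = 29
  red-eyed dumpy-winged: 116 × 1/4 = 29
  sepia-eyed long-winged: 116 × 1/4 = 29
  sepia-eyed dumpy-winged: 116 × 1/4 = 29
χ² = Σ (O − E)² / E
  red-eyed long-winged: (10 − 29)² / 29 = 12.4483
  red-eyed dumpy-winged: (57 − 29)² / 29 = 27.0345
  sepia-eyed long-winged: (19 − 29)² / 29 = 3.4483
  sepia-eyed dumpy-winged: (30 − 29)² / 29 = 0.0345
χ² = 12.4483 + 27.0345 + 3.4483 + 0.0345 = 42.9656 ≈ 42.966

42.966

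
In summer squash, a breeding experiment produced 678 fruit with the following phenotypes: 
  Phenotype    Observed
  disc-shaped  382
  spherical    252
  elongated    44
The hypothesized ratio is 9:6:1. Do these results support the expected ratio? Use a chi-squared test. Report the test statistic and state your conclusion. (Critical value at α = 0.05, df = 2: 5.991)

0.083; consistent

Expected counts for N = 678 under a 9:6:1 ratio (total parts = 16):
  disc-shaped: 678 × 9/16 = 381.375
  spherical: 678 × 6/16 = 254.25
  elongated: 678 × 1/16 = 42.375
χ² = Σ (O − E)² / E
  disc-shaped: (382 − 381.375)² / 381.375 = 0.0010
  spherical: (252 − 254.25)² / 254.25 = 0.0199
  elongated: (44 − 42.375)² / 42.375 = 0.0623
χ² = 0.0010 + 0.0199 + 0.0623 = 0.0832 ≈ 0.083
Degrees of freedom = 3 − 1 = 2; critical value at α = 0.05 is 5.991.
Since 0.083 < 5.991, we fail to reject the null hypothesis — the data are consistent with the 9:6:1 ratio.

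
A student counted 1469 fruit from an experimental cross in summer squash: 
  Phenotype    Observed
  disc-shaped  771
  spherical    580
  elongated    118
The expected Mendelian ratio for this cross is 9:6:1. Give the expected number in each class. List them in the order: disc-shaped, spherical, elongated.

The 9:6:1 ratio has 16 parts, so with N = 1469 the expected counts are:
  disc-shaped: 1469 × 9/16 = 826.3125
  spherical: 1469 × 6/16 = 550.875
  elongated: 1469 × 1/16 = 91.8125

826.3125, 550.875, 91.8125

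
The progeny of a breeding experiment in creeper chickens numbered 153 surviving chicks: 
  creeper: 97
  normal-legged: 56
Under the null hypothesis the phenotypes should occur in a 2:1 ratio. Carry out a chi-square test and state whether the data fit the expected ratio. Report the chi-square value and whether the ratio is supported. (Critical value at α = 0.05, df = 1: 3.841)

The 2:1 ratio has 3 parts, so with N = 153 the expected counts are:
  creeper: 153 × 2/3 = 102
  normal-legged: 153 × 1/3 = 51
χ² = Σ (O − E)² / E
  creeper: (97 − 102)² / 102 = 0.2451
  normal-legged: (56 − 51)² / 51 = 0.4902
χ² = 0.2451 + 0.4902 = 0.7353 ≈ 0.735
Degrees of freedom = 2 − 1 = 1; critical value at α = 0.05 is 3.841.
Since 0.735 < 3.841, we fail to reject the null hypothesis — the data are consistent with the 2:1 ratio.

0.735; consistent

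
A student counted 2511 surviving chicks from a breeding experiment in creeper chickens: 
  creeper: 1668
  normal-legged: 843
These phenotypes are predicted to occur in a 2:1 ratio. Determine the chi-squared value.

Expected counts for N = 2511 under a 2:1 ratio (total parts = 3):
  creeper: 2511 × 2/3 = 1674
  normal-legged: 2511 × 1/3 = 837
χ² = Σ (O − E)² / E
  creeper: (1668 − 1674)² / 1674 = 0.0215
  normal-legged: (843 − 837)² / 837 = 0.0430
χ² = 0.0215 + 0.0430 = 0.0645 ≈ 0.065

0.065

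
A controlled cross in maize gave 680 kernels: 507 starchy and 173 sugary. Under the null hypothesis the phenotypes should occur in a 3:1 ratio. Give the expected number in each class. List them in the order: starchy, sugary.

510, 170

The 3:1 ratio has 4 parts, so with N = 680 the expected counts are:
  starchy: 680 × 3/4 = 510
  sugary: 680 × 1/4 = 170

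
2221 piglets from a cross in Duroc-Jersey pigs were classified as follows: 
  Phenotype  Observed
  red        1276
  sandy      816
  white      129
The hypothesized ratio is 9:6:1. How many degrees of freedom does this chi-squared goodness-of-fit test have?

2

A goodness-of-fit test with 3 phenotype classes has df = 3 − 1 = 2.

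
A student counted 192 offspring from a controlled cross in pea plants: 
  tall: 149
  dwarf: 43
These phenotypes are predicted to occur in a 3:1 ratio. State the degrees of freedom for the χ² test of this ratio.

A goodness-of-fit test with 2 phenotype classes has df = 2 − 1 = 1.

1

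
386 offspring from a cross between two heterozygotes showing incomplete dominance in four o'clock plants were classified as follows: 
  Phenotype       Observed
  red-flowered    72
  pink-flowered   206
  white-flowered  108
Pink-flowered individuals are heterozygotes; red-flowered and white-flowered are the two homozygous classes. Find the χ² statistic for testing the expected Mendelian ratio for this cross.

8.466

With incomplete dominance, a heterozygote × heterozygote cross gives a 1:2:1 phenotypic ratio.
Under the 1:2:1 hypothesis (Σ ratio = 4, N = 386):
  red-flowered: 386 × 1/4 = 96.5
  pink-flowered: 386 × 2/4 = 193
  white-flowered: 386 × 1/4 = 96.5
χ² = Σ (O − E)² / E
  red-flowered: (72 − 96.5)² / 96.5 = 6.2202
  pink-flowered: (206 − 193)² / 193 = 0.8756
  white-flowered: (108 − 96.5)² / 96.5 = 1.3705
χ² = 6.2202 + 0.8756 + 1.3705 = 8.4663 ≈ 8.466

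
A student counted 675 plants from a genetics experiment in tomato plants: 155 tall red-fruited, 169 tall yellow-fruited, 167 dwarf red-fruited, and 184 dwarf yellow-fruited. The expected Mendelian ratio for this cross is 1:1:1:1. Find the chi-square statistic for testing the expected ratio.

2.517

Expected counts for N = 675 under a 1:1:1:1 ratio (total parts = 4):
  tall red-fruited: 675 × 1/4 = 168.75
  tall yellow-fruited: 675 × 1/4 = 168.75
  dwarf red-fruited: 675 × 1/4 = 168.75
  dwarf yellow-fruited: 675 × 1/4 = 168.75
χ² = Σ (O − E)² / E
  tall red-fruited: (155 − 168.75)² / 168.75 = 1.1204
  tall yellow-fruited: (169 − 168.75)² / 168.75 = 0.0004
  dwarf red-fruited: (167 − 168.75)² / 168.75 = 0.0181
  dwarf yellow-fruited: (184 − 168.75)² / 168.75 = 1.3781
χ² = 1.1204 + 0.0004 + 0.0181 + 1.3781 = 2.517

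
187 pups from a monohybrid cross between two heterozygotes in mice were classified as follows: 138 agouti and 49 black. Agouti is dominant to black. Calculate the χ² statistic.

0.144

For a monohybrid cross between heterozygotes with complete dominance, the expected phenotypic ratio is 3:1.
Total ratio parts = 4. Expected numbers out of 187:
  agouti: 187 × 3/4 = 140.25
  black: 187 × 1/4 = 46.75
χ² = Σ (O − E)² / E
  agouti: (138 − 140.25)² / 140.25 = 0.0361
  black: (49 − 46.75)² / 46.75 = 0.1083
χ² = 0.0361 + 0.1083 = 0.1444 ≈ 0.144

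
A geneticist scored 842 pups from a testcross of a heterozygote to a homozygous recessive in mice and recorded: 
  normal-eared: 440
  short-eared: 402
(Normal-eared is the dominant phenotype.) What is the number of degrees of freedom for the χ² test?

1

A testcross of a heterozygote (Aa × aa) gives a 1:1 phenotypic ratio.
A goodness-of-fit test with 2 phenotype classes has df = 2 − 1 = 1.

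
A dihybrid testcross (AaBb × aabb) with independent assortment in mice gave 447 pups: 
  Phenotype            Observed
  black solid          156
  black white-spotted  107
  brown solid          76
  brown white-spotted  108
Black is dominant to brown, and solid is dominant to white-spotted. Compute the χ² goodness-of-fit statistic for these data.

29.286

A dihybrid testcross with independent assortment gives a 1:1:1:1 ratio.
Total ratio parts = 4. Expected numbers out of 447:
  black solid: 447 × 1/4 = 111.75
  black white-spotted: 447 × 1/4 = 111.75
  brown solid: 447 × 1/4 = 111.75
  brown white-spotted: 447 × 1/4 = 111.75
χ² = Σ (O − E)² / E
  black solid: (156 − 111.75)² / 111.75 = 17.5218
  black white-spotted: (107 − 111.75)² / 111.75 = 0.2019
  brown solid: (76 − 111.75)² / 111.75 = 11.4368
  brown white-spotted: (108 − 111.75)² / 111.75 = 0.1258
χ² = 17.5218 + 0.2019 + 11.4368 + 0.1258 = 29.2863 ≈ 29.286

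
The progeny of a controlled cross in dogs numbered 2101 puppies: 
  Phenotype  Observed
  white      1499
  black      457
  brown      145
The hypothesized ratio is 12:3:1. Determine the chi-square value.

15.260

Total ratio parts = 16. Expected numbers out of 2101:
  white: 2101 × 12/16 = 1575.75
  black: 2101 × 3/16 = 393.9375
  brown: 2101 × 1/16 = 131.3125
χ² = Σ (O − E)² / E
  white: (1499 − 1575.75)² / 1575.75 = 3.7383
  black: (457 − 393.9375)² / 393.9375 = 10.0952
  brown: (145 − 131.3125)² / 131.3125 = 1.4267
χ² = 3.7383 + 10.0952 + 1.4267 = 15.2602 ≈ 15.260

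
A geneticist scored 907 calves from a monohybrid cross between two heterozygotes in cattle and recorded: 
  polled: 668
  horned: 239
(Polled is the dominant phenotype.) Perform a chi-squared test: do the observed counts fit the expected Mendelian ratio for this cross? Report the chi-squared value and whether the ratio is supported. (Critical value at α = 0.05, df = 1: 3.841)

0.882; consistent

For a monohybrid cross between heterozygotes with complete dominance, the expected phenotypic ratio is 3:1.
Under the 3:1 hypothesis (Σ ratio = 4, N = 907):
  polled: 907 × 3/4 = 680.25
  horned: 907 × 1/4 = 226.75
χ² = Σ (O − E)² / E
  polled: (668 − 680.25)² / 680.25 = 0.2206
  horned: (239 − 226.75)² / 226.75 = 0.6618
χ² = 0.2206 + 0.6618 = 0.8824 ≈ 0.882
Degrees of freedom = 2 − 1 = 1; critical value at α = 0.05 is 3.841.
Since 0.882 < 3.841, we fail to reject the null hypothesis — the data are consistent with the 3:1 ratio.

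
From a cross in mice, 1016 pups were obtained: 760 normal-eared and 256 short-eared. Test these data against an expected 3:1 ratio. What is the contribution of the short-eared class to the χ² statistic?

Total ratio parts = 4. Expected numbers out of 1016:
  normal-eared: 1016 × 3/4 = 762
  short-eared: 1016 × 1/4 = 254
Contribution of short-eared: (256 − 254)² / 254 = 0.0157

0.016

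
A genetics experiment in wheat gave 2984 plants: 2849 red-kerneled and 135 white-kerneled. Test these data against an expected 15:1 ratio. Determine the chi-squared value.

15.169

Total ratio parts = 16. Expected numbers out of 2984:
  red-kerneled: 2984 × 15/16 = 2797.5
  white-kerneled: 2984 × 1/16 = 186.5
χ² = Σ (O − E)² / E
  red-kerneled: (2849 − 2797.5)² / 2797.5 = 0.9481
  white-kerneled: (135 − 186.5)² / 186.5 = 14.2212
χ² = 0.9481 + 14.2212 = 15.1693 ≈ 15.169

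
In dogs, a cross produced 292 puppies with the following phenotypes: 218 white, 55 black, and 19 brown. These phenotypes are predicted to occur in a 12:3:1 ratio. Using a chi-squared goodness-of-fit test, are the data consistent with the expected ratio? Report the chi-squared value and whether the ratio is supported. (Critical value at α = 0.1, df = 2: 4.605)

The 12:3:1 ratio has 16 parts, so with N = 292 the expected counts are:
  white: 292 × 12/16 = 219
  black: 292 × 3/16 = 54.75
  brown: 292 × 1/16 = 18.25
χ² = Σ (O − E)² / E
  white: (218 − 219)² / 219 = 0.0046
  black: (55 − 54.75)² / 54.75 = 0.0011
  brown: (19 − 18.25)² / 18.25 = 0.0308
χ² = 0.0046 + 0.0011 + 0.0308 = 0.0365 ≈ 0.037
Degrees of freedom = 3 − 1 = 2; critical value at α = 0.1 is 4.605.
Since 0.037 < 4.605, we fail to reject the null hypothesis — the data are consistent with the 12:3:1 ratio.

0.037; consistent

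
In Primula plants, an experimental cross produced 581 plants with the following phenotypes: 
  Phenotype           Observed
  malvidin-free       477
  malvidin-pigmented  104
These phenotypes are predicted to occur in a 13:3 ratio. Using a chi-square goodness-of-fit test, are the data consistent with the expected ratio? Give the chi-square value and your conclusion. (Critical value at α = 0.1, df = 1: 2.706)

0.275; consistent

Expected counts for N = 581 under a 13:3 ratio (total parts = 16):
  malvidin-free: 581 × 13/16 = 472.0625
  malvidin-pigmented: 581 × 3/16 = 108.9375
χ² = Σ (O − E)² / E
  malvidin-free: (477 − 472.0625)² / 472.0625 = 0.0516
  malvidin-pigmented: (104 − 108.9375)² / 108.9375 = 0.2238
χ² = 0.0516 + 0.2238 = 0.2754 ≈ 0.275
Degrees of freedom = 2 − 1 = 1; critical value at α = 0.1 is 2.706.
Since 0.275 < 2.706, we fail to reject the null hypothesis — the data are consistent with the 13:3 ratio.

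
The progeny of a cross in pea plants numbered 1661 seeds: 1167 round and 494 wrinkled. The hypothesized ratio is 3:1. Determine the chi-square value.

19.913

Expected counts for N = 1661 under a 3:1 ratio (total parts = 4):
  round: 1661 × 3/4 = 1245.75
  wrinkled: 1661 × 1/4 = 415.25
χ² = Σ (O − E)² / E
  round: (1167 − 1245.75)² / 1245.75 = 4.9782
  wrinkled: (494 − 415.25)² / 415.25 = 14.9345
χ² = 4.9782 + 14.9345 = 19.9127 ≈ 19.913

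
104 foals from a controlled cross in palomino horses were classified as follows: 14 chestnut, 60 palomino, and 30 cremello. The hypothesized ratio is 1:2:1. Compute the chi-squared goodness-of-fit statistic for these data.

Under the 1:2:1 hypothesis (Σ ratio = 4, N = 104):
  chestnut: 104 × 1/4 = 26
  palomino: 104 × 2/4 = 52
  cremello: 104 × 1/4 = 26
χ² = Σ (O − E)² / E
  chestnut: (14 − 26)² / 26 = 5.5385
  palomino: (60 − 52)² / 52 = 1.2308
  cremello: (30 − 26)² / 26 = 0.6154
χ² = 5.5385 + 1.2308 + 0.6154 = 7.3847 ≈ 7.385

7.385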